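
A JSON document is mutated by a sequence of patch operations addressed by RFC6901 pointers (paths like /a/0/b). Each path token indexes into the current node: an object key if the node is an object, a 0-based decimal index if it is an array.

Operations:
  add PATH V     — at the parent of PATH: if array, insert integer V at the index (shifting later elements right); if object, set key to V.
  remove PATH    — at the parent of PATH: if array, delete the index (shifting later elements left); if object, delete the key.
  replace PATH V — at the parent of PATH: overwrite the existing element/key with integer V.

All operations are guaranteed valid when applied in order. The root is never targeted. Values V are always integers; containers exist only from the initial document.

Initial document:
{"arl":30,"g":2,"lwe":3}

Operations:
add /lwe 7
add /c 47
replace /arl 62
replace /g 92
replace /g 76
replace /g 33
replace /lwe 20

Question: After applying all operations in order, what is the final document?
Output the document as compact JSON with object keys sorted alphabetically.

After op 1 (add /lwe 7): {"arl":30,"g":2,"lwe":7}
After op 2 (add /c 47): {"arl":30,"c":47,"g":2,"lwe":7}
After op 3 (replace /arl 62): {"arl":62,"c":47,"g":2,"lwe":7}
After op 4 (replace /g 92): {"arl":62,"c":47,"g":92,"lwe":7}
After op 5 (replace /g 76): {"arl":62,"c":47,"g":76,"lwe":7}
After op 6 (replace /g 33): {"arl":62,"c":47,"g":33,"lwe":7}
After op 7 (replace /lwe 20): {"arl":62,"c":47,"g":33,"lwe":20}

Answer: {"arl":62,"c":47,"g":33,"lwe":20}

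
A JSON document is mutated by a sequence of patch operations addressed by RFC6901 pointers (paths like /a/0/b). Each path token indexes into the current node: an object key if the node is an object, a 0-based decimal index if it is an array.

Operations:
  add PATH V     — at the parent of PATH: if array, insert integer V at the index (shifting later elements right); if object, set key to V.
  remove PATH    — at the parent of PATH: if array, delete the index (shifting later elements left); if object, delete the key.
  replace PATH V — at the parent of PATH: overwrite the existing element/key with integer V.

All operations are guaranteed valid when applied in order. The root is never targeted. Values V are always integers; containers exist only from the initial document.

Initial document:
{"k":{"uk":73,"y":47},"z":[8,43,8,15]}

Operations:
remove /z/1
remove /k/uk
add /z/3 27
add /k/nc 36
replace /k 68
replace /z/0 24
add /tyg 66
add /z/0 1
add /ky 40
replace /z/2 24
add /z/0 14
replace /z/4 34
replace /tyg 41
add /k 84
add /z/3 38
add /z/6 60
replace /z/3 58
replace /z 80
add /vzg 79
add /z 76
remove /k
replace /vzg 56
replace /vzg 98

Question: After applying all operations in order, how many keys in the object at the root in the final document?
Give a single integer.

After op 1 (remove /z/1): {"k":{"uk":73,"y":47},"z":[8,8,15]}
After op 2 (remove /k/uk): {"k":{"y":47},"z":[8,8,15]}
After op 3 (add /z/3 27): {"k":{"y":47},"z":[8,8,15,27]}
After op 4 (add /k/nc 36): {"k":{"nc":36,"y":47},"z":[8,8,15,27]}
After op 5 (replace /k 68): {"k":68,"z":[8,8,15,27]}
After op 6 (replace /z/0 24): {"k":68,"z":[24,8,15,27]}
After op 7 (add /tyg 66): {"k":68,"tyg":66,"z":[24,8,15,27]}
After op 8 (add /z/0 1): {"k":68,"tyg":66,"z":[1,24,8,15,27]}
After op 9 (add /ky 40): {"k":68,"ky":40,"tyg":66,"z":[1,24,8,15,27]}
After op 10 (replace /z/2 24): {"k":68,"ky":40,"tyg":66,"z":[1,24,24,15,27]}
After op 11 (add /z/0 14): {"k":68,"ky":40,"tyg":66,"z":[14,1,24,24,15,27]}
After op 12 (replace /z/4 34): {"k":68,"ky":40,"tyg":66,"z":[14,1,24,24,34,27]}
After op 13 (replace /tyg 41): {"k":68,"ky":40,"tyg":41,"z":[14,1,24,24,34,27]}
After op 14 (add /k 84): {"k":84,"ky":40,"tyg":41,"z":[14,1,24,24,34,27]}
After op 15 (add /z/3 38): {"k":84,"ky":40,"tyg":41,"z":[14,1,24,38,24,34,27]}
After op 16 (add /z/6 60): {"k":84,"ky":40,"tyg":41,"z":[14,1,24,38,24,34,60,27]}
After op 17 (replace /z/3 58): {"k":84,"ky":40,"tyg":41,"z":[14,1,24,58,24,34,60,27]}
After op 18 (replace /z 80): {"k":84,"ky":40,"tyg":41,"z":80}
After op 19 (add /vzg 79): {"k":84,"ky":40,"tyg":41,"vzg":79,"z":80}
After op 20 (add /z 76): {"k":84,"ky":40,"tyg":41,"vzg":79,"z":76}
After op 21 (remove /k): {"ky":40,"tyg":41,"vzg":79,"z":76}
After op 22 (replace /vzg 56): {"ky":40,"tyg":41,"vzg":56,"z":76}
After op 23 (replace /vzg 98): {"ky":40,"tyg":41,"vzg":98,"z":76}
Size at the root: 4

Answer: 4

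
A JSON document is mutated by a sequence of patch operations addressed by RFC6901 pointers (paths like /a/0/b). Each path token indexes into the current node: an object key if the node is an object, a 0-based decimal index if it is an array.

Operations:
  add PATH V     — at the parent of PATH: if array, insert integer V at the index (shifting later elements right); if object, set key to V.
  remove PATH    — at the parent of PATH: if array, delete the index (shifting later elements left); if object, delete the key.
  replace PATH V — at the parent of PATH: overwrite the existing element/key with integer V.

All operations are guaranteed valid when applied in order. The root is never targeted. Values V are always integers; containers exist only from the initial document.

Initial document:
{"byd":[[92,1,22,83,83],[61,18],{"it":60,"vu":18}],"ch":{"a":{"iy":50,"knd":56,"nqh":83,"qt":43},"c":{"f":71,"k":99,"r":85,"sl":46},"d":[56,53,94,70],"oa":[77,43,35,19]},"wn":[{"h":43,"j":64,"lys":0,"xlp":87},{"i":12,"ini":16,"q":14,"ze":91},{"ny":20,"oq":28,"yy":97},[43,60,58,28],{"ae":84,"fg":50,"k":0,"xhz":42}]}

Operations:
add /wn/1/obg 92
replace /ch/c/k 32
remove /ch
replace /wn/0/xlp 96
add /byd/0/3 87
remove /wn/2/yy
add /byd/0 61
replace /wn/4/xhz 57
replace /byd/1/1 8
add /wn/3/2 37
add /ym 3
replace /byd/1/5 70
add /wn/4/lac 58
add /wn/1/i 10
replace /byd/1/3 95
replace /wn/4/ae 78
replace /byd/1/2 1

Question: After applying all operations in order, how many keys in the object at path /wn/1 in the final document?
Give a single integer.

After op 1 (add /wn/1/obg 92): {"byd":[[92,1,22,83,83],[61,18],{"it":60,"vu":18}],"ch":{"a":{"iy":50,"knd":56,"nqh":83,"qt":43},"c":{"f":71,"k":99,"r":85,"sl":46},"d":[56,53,94,70],"oa":[77,43,35,19]},"wn":[{"h":43,"j":64,"lys":0,"xlp":87},{"i":12,"ini":16,"obg":92,"q":14,"ze":91},{"ny":20,"oq":28,"yy":97},[43,60,58,28],{"ae":84,"fg":50,"k":0,"xhz":42}]}
After op 2 (replace /ch/c/k 32): {"byd":[[92,1,22,83,83],[61,18],{"it":60,"vu":18}],"ch":{"a":{"iy":50,"knd":56,"nqh":83,"qt":43},"c":{"f":71,"k":32,"r":85,"sl":46},"d":[56,53,94,70],"oa":[77,43,35,19]},"wn":[{"h":43,"j":64,"lys":0,"xlp":87},{"i":12,"ini":16,"obg":92,"q":14,"ze":91},{"ny":20,"oq":28,"yy":97},[43,60,58,28],{"ae":84,"fg":50,"k":0,"xhz":42}]}
After op 3 (remove /ch): {"byd":[[92,1,22,83,83],[61,18],{"it":60,"vu":18}],"wn":[{"h":43,"j":64,"lys":0,"xlp":87},{"i":12,"ini":16,"obg":92,"q":14,"ze":91},{"ny":20,"oq":28,"yy":97},[43,60,58,28],{"ae":84,"fg":50,"k":0,"xhz":42}]}
After op 4 (replace /wn/0/xlp 96): {"byd":[[92,1,22,83,83],[61,18],{"it":60,"vu":18}],"wn":[{"h":43,"j":64,"lys":0,"xlp":96},{"i":12,"ini":16,"obg":92,"q":14,"ze":91},{"ny":20,"oq":28,"yy":97},[43,60,58,28],{"ae":84,"fg":50,"k":0,"xhz":42}]}
After op 5 (add /byd/0/3 87): {"byd":[[92,1,22,87,83,83],[61,18],{"it":60,"vu":18}],"wn":[{"h":43,"j":64,"lys":0,"xlp":96},{"i":12,"ini":16,"obg":92,"q":14,"ze":91},{"ny":20,"oq":28,"yy":97},[43,60,58,28],{"ae":84,"fg":50,"k":0,"xhz":42}]}
After op 6 (remove /wn/2/yy): {"byd":[[92,1,22,87,83,83],[61,18],{"it":60,"vu":18}],"wn":[{"h":43,"j":64,"lys":0,"xlp":96},{"i":12,"ini":16,"obg":92,"q":14,"ze":91},{"ny":20,"oq":28},[43,60,58,28],{"ae":84,"fg":50,"k":0,"xhz":42}]}
After op 7 (add /byd/0 61): {"byd":[61,[92,1,22,87,83,83],[61,18],{"it":60,"vu":18}],"wn":[{"h":43,"j":64,"lys":0,"xlp":96},{"i":12,"ini":16,"obg":92,"q":14,"ze":91},{"ny":20,"oq":28},[43,60,58,28],{"ae":84,"fg":50,"k":0,"xhz":42}]}
After op 8 (replace /wn/4/xhz 57): {"byd":[61,[92,1,22,87,83,83],[61,18],{"it":60,"vu":18}],"wn":[{"h":43,"j":64,"lys":0,"xlp":96},{"i":12,"ini":16,"obg":92,"q":14,"ze":91},{"ny":20,"oq":28},[43,60,58,28],{"ae":84,"fg":50,"k":0,"xhz":57}]}
After op 9 (replace /byd/1/1 8): {"byd":[61,[92,8,22,87,83,83],[61,18],{"it":60,"vu":18}],"wn":[{"h":43,"j":64,"lys":0,"xlp":96},{"i":12,"ini":16,"obg":92,"q":14,"ze":91},{"ny":20,"oq":28},[43,60,58,28],{"ae":84,"fg":50,"k":0,"xhz":57}]}
After op 10 (add /wn/3/2 37): {"byd":[61,[92,8,22,87,83,83],[61,18],{"it":60,"vu":18}],"wn":[{"h":43,"j":64,"lys":0,"xlp":96},{"i":12,"ini":16,"obg":92,"q":14,"ze":91},{"ny":20,"oq":28},[43,60,37,58,28],{"ae":84,"fg":50,"k":0,"xhz":57}]}
After op 11 (add /ym 3): {"byd":[61,[92,8,22,87,83,83],[61,18],{"it":60,"vu":18}],"wn":[{"h":43,"j":64,"lys":0,"xlp":96},{"i":12,"ini":16,"obg":92,"q":14,"ze":91},{"ny":20,"oq":28},[43,60,37,58,28],{"ae":84,"fg":50,"k":0,"xhz":57}],"ym":3}
After op 12 (replace /byd/1/5 70): {"byd":[61,[92,8,22,87,83,70],[61,18],{"it":60,"vu":18}],"wn":[{"h":43,"j":64,"lys":0,"xlp":96},{"i":12,"ini":16,"obg":92,"q":14,"ze":91},{"ny":20,"oq":28},[43,60,37,58,28],{"ae":84,"fg":50,"k":0,"xhz":57}],"ym":3}
After op 13 (add /wn/4/lac 58): {"byd":[61,[92,8,22,87,83,70],[61,18],{"it":60,"vu":18}],"wn":[{"h":43,"j":64,"lys":0,"xlp":96},{"i":12,"ini":16,"obg":92,"q":14,"ze":91},{"ny":20,"oq":28},[43,60,37,58,28],{"ae":84,"fg":50,"k":0,"lac":58,"xhz":57}],"ym":3}
After op 14 (add /wn/1/i 10): {"byd":[61,[92,8,22,87,83,70],[61,18],{"it":60,"vu":18}],"wn":[{"h":43,"j":64,"lys":0,"xlp":96},{"i":10,"ini":16,"obg":92,"q":14,"ze":91},{"ny":20,"oq":28},[43,60,37,58,28],{"ae":84,"fg":50,"k":0,"lac":58,"xhz":57}],"ym":3}
After op 15 (replace /byd/1/3 95): {"byd":[61,[92,8,22,95,83,70],[61,18],{"it":60,"vu":18}],"wn":[{"h":43,"j":64,"lys":0,"xlp":96},{"i":10,"ini":16,"obg":92,"q":14,"ze":91},{"ny":20,"oq":28},[43,60,37,58,28],{"ae":84,"fg":50,"k":0,"lac":58,"xhz":57}],"ym":3}
After op 16 (replace /wn/4/ae 78): {"byd":[61,[92,8,22,95,83,70],[61,18],{"it":60,"vu":18}],"wn":[{"h":43,"j":64,"lys":0,"xlp":96},{"i":10,"ini":16,"obg":92,"q":14,"ze":91},{"ny":20,"oq":28},[43,60,37,58,28],{"ae":78,"fg":50,"k":0,"lac":58,"xhz":57}],"ym":3}
After op 17 (replace /byd/1/2 1): {"byd":[61,[92,8,1,95,83,70],[61,18],{"it":60,"vu":18}],"wn":[{"h":43,"j":64,"lys":0,"xlp":96},{"i":10,"ini":16,"obg":92,"q":14,"ze":91},{"ny":20,"oq":28},[43,60,37,58,28],{"ae":78,"fg":50,"k":0,"lac":58,"xhz":57}],"ym":3}
Size at path /wn/1: 5

Answer: 5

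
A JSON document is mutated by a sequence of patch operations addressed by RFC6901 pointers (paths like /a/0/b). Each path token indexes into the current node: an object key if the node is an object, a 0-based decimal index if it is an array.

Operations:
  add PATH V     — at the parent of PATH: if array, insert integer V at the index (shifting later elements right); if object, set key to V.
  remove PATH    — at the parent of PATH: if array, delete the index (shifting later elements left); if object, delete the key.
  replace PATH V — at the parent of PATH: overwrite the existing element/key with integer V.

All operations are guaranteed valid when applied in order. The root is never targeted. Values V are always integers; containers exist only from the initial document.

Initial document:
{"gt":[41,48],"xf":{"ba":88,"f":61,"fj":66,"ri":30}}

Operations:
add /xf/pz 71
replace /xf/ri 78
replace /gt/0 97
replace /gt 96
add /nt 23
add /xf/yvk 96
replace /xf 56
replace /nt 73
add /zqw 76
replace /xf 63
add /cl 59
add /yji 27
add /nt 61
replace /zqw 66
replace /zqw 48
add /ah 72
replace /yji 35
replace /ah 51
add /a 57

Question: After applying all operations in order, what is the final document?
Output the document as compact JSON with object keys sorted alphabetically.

After op 1 (add /xf/pz 71): {"gt":[41,48],"xf":{"ba":88,"f":61,"fj":66,"pz":71,"ri":30}}
After op 2 (replace /xf/ri 78): {"gt":[41,48],"xf":{"ba":88,"f":61,"fj":66,"pz":71,"ri":78}}
After op 3 (replace /gt/0 97): {"gt":[97,48],"xf":{"ba":88,"f":61,"fj":66,"pz":71,"ri":78}}
After op 4 (replace /gt 96): {"gt":96,"xf":{"ba":88,"f":61,"fj":66,"pz":71,"ri":78}}
After op 5 (add /nt 23): {"gt":96,"nt":23,"xf":{"ba":88,"f":61,"fj":66,"pz":71,"ri":78}}
After op 6 (add /xf/yvk 96): {"gt":96,"nt":23,"xf":{"ba":88,"f":61,"fj":66,"pz":71,"ri":78,"yvk":96}}
After op 7 (replace /xf 56): {"gt":96,"nt":23,"xf":56}
After op 8 (replace /nt 73): {"gt":96,"nt":73,"xf":56}
After op 9 (add /zqw 76): {"gt":96,"nt":73,"xf":56,"zqw":76}
After op 10 (replace /xf 63): {"gt":96,"nt":73,"xf":63,"zqw":76}
After op 11 (add /cl 59): {"cl":59,"gt":96,"nt":73,"xf":63,"zqw":76}
After op 12 (add /yji 27): {"cl":59,"gt":96,"nt":73,"xf":63,"yji":27,"zqw":76}
After op 13 (add /nt 61): {"cl":59,"gt":96,"nt":61,"xf":63,"yji":27,"zqw":76}
After op 14 (replace /zqw 66): {"cl":59,"gt":96,"nt":61,"xf":63,"yji":27,"zqw":66}
After op 15 (replace /zqw 48): {"cl":59,"gt":96,"nt":61,"xf":63,"yji":27,"zqw":48}
After op 16 (add /ah 72): {"ah":72,"cl":59,"gt":96,"nt":61,"xf":63,"yji":27,"zqw":48}
After op 17 (replace /yji 35): {"ah":72,"cl":59,"gt":96,"nt":61,"xf":63,"yji":35,"zqw":48}
After op 18 (replace /ah 51): {"ah":51,"cl":59,"gt":96,"nt":61,"xf":63,"yji":35,"zqw":48}
After op 19 (add /a 57): {"a":57,"ah":51,"cl":59,"gt":96,"nt":61,"xf":63,"yji":35,"zqw":48}

Answer: {"a":57,"ah":51,"cl":59,"gt":96,"nt":61,"xf":63,"yji":35,"zqw":48}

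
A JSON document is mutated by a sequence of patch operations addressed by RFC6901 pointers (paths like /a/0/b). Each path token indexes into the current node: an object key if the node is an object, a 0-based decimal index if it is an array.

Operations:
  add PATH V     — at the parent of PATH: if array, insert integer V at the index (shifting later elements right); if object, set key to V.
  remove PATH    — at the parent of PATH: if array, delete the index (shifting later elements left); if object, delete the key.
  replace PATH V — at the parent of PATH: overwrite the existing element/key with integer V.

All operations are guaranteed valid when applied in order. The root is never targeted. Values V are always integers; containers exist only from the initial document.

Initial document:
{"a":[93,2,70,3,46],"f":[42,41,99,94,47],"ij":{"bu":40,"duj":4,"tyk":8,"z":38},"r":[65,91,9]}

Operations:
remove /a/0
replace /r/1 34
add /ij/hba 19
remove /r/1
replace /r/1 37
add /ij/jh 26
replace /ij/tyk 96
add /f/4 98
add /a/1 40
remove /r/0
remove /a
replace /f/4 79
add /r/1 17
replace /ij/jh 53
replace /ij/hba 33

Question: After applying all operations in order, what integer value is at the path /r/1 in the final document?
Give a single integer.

Answer: 17

Derivation:
After op 1 (remove /a/0): {"a":[2,70,3,46],"f":[42,41,99,94,47],"ij":{"bu":40,"duj":4,"tyk":8,"z":38},"r":[65,91,9]}
After op 2 (replace /r/1 34): {"a":[2,70,3,46],"f":[42,41,99,94,47],"ij":{"bu":40,"duj":4,"tyk":8,"z":38},"r":[65,34,9]}
After op 3 (add /ij/hba 19): {"a":[2,70,3,46],"f":[42,41,99,94,47],"ij":{"bu":40,"duj":4,"hba":19,"tyk":8,"z":38},"r":[65,34,9]}
After op 4 (remove /r/1): {"a":[2,70,3,46],"f":[42,41,99,94,47],"ij":{"bu":40,"duj":4,"hba":19,"tyk":8,"z":38},"r":[65,9]}
After op 5 (replace /r/1 37): {"a":[2,70,3,46],"f":[42,41,99,94,47],"ij":{"bu":40,"duj":4,"hba":19,"tyk":8,"z":38},"r":[65,37]}
After op 6 (add /ij/jh 26): {"a":[2,70,3,46],"f":[42,41,99,94,47],"ij":{"bu":40,"duj":4,"hba":19,"jh":26,"tyk":8,"z":38},"r":[65,37]}
After op 7 (replace /ij/tyk 96): {"a":[2,70,3,46],"f":[42,41,99,94,47],"ij":{"bu":40,"duj":4,"hba":19,"jh":26,"tyk":96,"z":38},"r":[65,37]}
After op 8 (add /f/4 98): {"a":[2,70,3,46],"f":[42,41,99,94,98,47],"ij":{"bu":40,"duj":4,"hba":19,"jh":26,"tyk":96,"z":38},"r":[65,37]}
After op 9 (add /a/1 40): {"a":[2,40,70,3,46],"f":[42,41,99,94,98,47],"ij":{"bu":40,"duj":4,"hba":19,"jh":26,"tyk":96,"z":38},"r":[65,37]}
After op 10 (remove /r/0): {"a":[2,40,70,3,46],"f":[42,41,99,94,98,47],"ij":{"bu":40,"duj":4,"hba":19,"jh":26,"tyk":96,"z":38},"r":[37]}
After op 11 (remove /a): {"f":[42,41,99,94,98,47],"ij":{"bu":40,"duj":4,"hba":19,"jh":26,"tyk":96,"z":38},"r":[37]}
After op 12 (replace /f/4 79): {"f":[42,41,99,94,79,47],"ij":{"bu":40,"duj":4,"hba":19,"jh":26,"tyk":96,"z":38},"r":[37]}
After op 13 (add /r/1 17): {"f":[42,41,99,94,79,47],"ij":{"bu":40,"duj":4,"hba":19,"jh":26,"tyk":96,"z":38},"r":[37,17]}
After op 14 (replace /ij/jh 53): {"f":[42,41,99,94,79,47],"ij":{"bu":40,"duj":4,"hba":19,"jh":53,"tyk":96,"z":38},"r":[37,17]}
After op 15 (replace /ij/hba 33): {"f":[42,41,99,94,79,47],"ij":{"bu":40,"duj":4,"hba":33,"jh":53,"tyk":96,"z":38},"r":[37,17]}
Value at /r/1: 17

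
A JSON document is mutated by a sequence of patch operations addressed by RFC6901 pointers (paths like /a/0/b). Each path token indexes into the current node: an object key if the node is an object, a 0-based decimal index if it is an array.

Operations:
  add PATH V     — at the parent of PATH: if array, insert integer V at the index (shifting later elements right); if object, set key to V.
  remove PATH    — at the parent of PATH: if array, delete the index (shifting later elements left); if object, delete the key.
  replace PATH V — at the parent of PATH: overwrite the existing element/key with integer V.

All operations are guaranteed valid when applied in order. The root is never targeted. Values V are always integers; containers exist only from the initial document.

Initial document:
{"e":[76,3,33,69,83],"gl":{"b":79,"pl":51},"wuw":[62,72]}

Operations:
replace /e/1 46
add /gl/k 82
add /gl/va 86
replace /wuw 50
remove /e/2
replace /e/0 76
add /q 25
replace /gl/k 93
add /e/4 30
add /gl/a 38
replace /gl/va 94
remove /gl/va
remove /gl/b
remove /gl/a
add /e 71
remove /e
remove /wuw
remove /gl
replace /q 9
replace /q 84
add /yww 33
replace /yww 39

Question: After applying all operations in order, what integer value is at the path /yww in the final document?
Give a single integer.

After op 1 (replace /e/1 46): {"e":[76,46,33,69,83],"gl":{"b":79,"pl":51},"wuw":[62,72]}
After op 2 (add /gl/k 82): {"e":[76,46,33,69,83],"gl":{"b":79,"k":82,"pl":51},"wuw":[62,72]}
After op 3 (add /gl/va 86): {"e":[76,46,33,69,83],"gl":{"b":79,"k":82,"pl":51,"va":86},"wuw":[62,72]}
After op 4 (replace /wuw 50): {"e":[76,46,33,69,83],"gl":{"b":79,"k":82,"pl":51,"va":86},"wuw":50}
After op 5 (remove /e/2): {"e":[76,46,69,83],"gl":{"b":79,"k":82,"pl":51,"va":86},"wuw":50}
After op 6 (replace /e/0 76): {"e":[76,46,69,83],"gl":{"b":79,"k":82,"pl":51,"va":86},"wuw":50}
After op 7 (add /q 25): {"e":[76,46,69,83],"gl":{"b":79,"k":82,"pl":51,"va":86},"q":25,"wuw":50}
After op 8 (replace /gl/k 93): {"e":[76,46,69,83],"gl":{"b":79,"k":93,"pl":51,"va":86},"q":25,"wuw":50}
After op 9 (add /e/4 30): {"e":[76,46,69,83,30],"gl":{"b":79,"k":93,"pl":51,"va":86},"q":25,"wuw":50}
After op 10 (add /gl/a 38): {"e":[76,46,69,83,30],"gl":{"a":38,"b":79,"k":93,"pl":51,"va":86},"q":25,"wuw":50}
After op 11 (replace /gl/va 94): {"e":[76,46,69,83,30],"gl":{"a":38,"b":79,"k":93,"pl":51,"va":94},"q":25,"wuw":50}
After op 12 (remove /gl/va): {"e":[76,46,69,83,30],"gl":{"a":38,"b":79,"k":93,"pl":51},"q":25,"wuw":50}
After op 13 (remove /gl/b): {"e":[76,46,69,83,30],"gl":{"a":38,"k":93,"pl":51},"q":25,"wuw":50}
After op 14 (remove /gl/a): {"e":[76,46,69,83,30],"gl":{"k":93,"pl":51},"q":25,"wuw":50}
After op 15 (add /e 71): {"e":71,"gl":{"k":93,"pl":51},"q":25,"wuw":50}
After op 16 (remove /e): {"gl":{"k":93,"pl":51},"q":25,"wuw":50}
After op 17 (remove /wuw): {"gl":{"k":93,"pl":51},"q":25}
After op 18 (remove /gl): {"q":25}
After op 19 (replace /q 9): {"q":9}
After op 20 (replace /q 84): {"q":84}
After op 21 (add /yww 33): {"q":84,"yww":33}
After op 22 (replace /yww 39): {"q":84,"yww":39}
Value at /yww: 39

Answer: 39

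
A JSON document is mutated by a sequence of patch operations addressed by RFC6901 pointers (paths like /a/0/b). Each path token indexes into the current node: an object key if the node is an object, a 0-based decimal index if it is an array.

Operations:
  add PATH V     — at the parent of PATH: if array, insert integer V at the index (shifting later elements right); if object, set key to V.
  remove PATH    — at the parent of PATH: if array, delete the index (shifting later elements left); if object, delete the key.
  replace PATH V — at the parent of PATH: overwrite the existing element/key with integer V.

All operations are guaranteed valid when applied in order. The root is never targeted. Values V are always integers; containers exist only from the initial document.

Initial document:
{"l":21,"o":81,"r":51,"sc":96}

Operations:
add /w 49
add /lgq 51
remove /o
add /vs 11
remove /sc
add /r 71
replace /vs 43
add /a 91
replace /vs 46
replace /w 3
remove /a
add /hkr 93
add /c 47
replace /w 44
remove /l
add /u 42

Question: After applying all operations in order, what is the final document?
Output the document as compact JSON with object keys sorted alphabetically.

Answer: {"c":47,"hkr":93,"lgq":51,"r":71,"u":42,"vs":46,"w":44}

Derivation:
After op 1 (add /w 49): {"l":21,"o":81,"r":51,"sc":96,"w":49}
After op 2 (add /lgq 51): {"l":21,"lgq":51,"o":81,"r":51,"sc":96,"w":49}
After op 3 (remove /o): {"l":21,"lgq":51,"r":51,"sc":96,"w":49}
After op 4 (add /vs 11): {"l":21,"lgq":51,"r":51,"sc":96,"vs":11,"w":49}
After op 5 (remove /sc): {"l":21,"lgq":51,"r":51,"vs":11,"w":49}
After op 6 (add /r 71): {"l":21,"lgq":51,"r":71,"vs":11,"w":49}
After op 7 (replace /vs 43): {"l":21,"lgq":51,"r":71,"vs":43,"w":49}
After op 8 (add /a 91): {"a":91,"l":21,"lgq":51,"r":71,"vs":43,"w":49}
After op 9 (replace /vs 46): {"a":91,"l":21,"lgq":51,"r":71,"vs":46,"w":49}
After op 10 (replace /w 3): {"a":91,"l":21,"lgq":51,"r":71,"vs":46,"w":3}
After op 11 (remove /a): {"l":21,"lgq":51,"r":71,"vs":46,"w":3}
After op 12 (add /hkr 93): {"hkr":93,"l":21,"lgq":51,"r":71,"vs":46,"w":3}
After op 13 (add /c 47): {"c":47,"hkr":93,"l":21,"lgq":51,"r":71,"vs":46,"w":3}
After op 14 (replace /w 44): {"c":47,"hkr":93,"l":21,"lgq":51,"r":71,"vs":46,"w":44}
After op 15 (remove /l): {"c":47,"hkr":93,"lgq":51,"r":71,"vs":46,"w":44}
After op 16 (add /u 42): {"c":47,"hkr":93,"lgq":51,"r":71,"u":42,"vs":46,"w":44}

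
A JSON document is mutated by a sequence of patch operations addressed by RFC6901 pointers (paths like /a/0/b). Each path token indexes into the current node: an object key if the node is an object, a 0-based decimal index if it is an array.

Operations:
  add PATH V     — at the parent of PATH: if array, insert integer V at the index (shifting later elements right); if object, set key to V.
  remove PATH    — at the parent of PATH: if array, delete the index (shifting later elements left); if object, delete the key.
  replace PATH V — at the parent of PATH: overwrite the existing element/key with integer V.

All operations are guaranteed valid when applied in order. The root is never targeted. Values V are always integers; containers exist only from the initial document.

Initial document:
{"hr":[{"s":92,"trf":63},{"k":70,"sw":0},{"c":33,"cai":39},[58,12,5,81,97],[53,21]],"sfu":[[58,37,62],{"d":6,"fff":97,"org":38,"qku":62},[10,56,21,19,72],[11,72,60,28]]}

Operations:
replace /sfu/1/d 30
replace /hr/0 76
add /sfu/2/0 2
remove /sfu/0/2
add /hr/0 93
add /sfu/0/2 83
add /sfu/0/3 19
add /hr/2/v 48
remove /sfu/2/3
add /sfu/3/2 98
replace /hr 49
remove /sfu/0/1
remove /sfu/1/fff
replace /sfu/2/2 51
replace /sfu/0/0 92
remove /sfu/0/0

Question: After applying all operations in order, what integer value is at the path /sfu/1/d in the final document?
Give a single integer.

Answer: 30

Derivation:
After op 1 (replace /sfu/1/d 30): {"hr":[{"s":92,"trf":63},{"k":70,"sw":0},{"c":33,"cai":39},[58,12,5,81,97],[53,21]],"sfu":[[58,37,62],{"d":30,"fff":97,"org":38,"qku":62},[10,56,21,19,72],[11,72,60,28]]}
After op 2 (replace /hr/0 76): {"hr":[76,{"k":70,"sw":0},{"c":33,"cai":39},[58,12,5,81,97],[53,21]],"sfu":[[58,37,62],{"d":30,"fff":97,"org":38,"qku":62},[10,56,21,19,72],[11,72,60,28]]}
After op 3 (add /sfu/2/0 2): {"hr":[76,{"k":70,"sw":0},{"c":33,"cai":39},[58,12,5,81,97],[53,21]],"sfu":[[58,37,62],{"d":30,"fff":97,"org":38,"qku":62},[2,10,56,21,19,72],[11,72,60,28]]}
After op 4 (remove /sfu/0/2): {"hr":[76,{"k":70,"sw":0},{"c":33,"cai":39},[58,12,5,81,97],[53,21]],"sfu":[[58,37],{"d":30,"fff":97,"org":38,"qku":62},[2,10,56,21,19,72],[11,72,60,28]]}
After op 5 (add /hr/0 93): {"hr":[93,76,{"k":70,"sw":0},{"c":33,"cai":39},[58,12,5,81,97],[53,21]],"sfu":[[58,37],{"d":30,"fff":97,"org":38,"qku":62},[2,10,56,21,19,72],[11,72,60,28]]}
After op 6 (add /sfu/0/2 83): {"hr":[93,76,{"k":70,"sw":0},{"c":33,"cai":39},[58,12,5,81,97],[53,21]],"sfu":[[58,37,83],{"d":30,"fff":97,"org":38,"qku":62},[2,10,56,21,19,72],[11,72,60,28]]}
After op 7 (add /sfu/0/3 19): {"hr":[93,76,{"k":70,"sw":0},{"c":33,"cai":39},[58,12,5,81,97],[53,21]],"sfu":[[58,37,83,19],{"d":30,"fff":97,"org":38,"qku":62},[2,10,56,21,19,72],[11,72,60,28]]}
After op 8 (add /hr/2/v 48): {"hr":[93,76,{"k":70,"sw":0,"v":48},{"c":33,"cai":39},[58,12,5,81,97],[53,21]],"sfu":[[58,37,83,19],{"d":30,"fff":97,"org":38,"qku":62},[2,10,56,21,19,72],[11,72,60,28]]}
After op 9 (remove /sfu/2/3): {"hr":[93,76,{"k":70,"sw":0,"v":48},{"c":33,"cai":39},[58,12,5,81,97],[53,21]],"sfu":[[58,37,83,19],{"d":30,"fff":97,"org":38,"qku":62},[2,10,56,19,72],[11,72,60,28]]}
After op 10 (add /sfu/3/2 98): {"hr":[93,76,{"k":70,"sw":0,"v":48},{"c":33,"cai":39},[58,12,5,81,97],[53,21]],"sfu":[[58,37,83,19],{"d":30,"fff":97,"org":38,"qku":62},[2,10,56,19,72],[11,72,98,60,28]]}
After op 11 (replace /hr 49): {"hr":49,"sfu":[[58,37,83,19],{"d":30,"fff":97,"org":38,"qku":62},[2,10,56,19,72],[11,72,98,60,28]]}
After op 12 (remove /sfu/0/1): {"hr":49,"sfu":[[58,83,19],{"d":30,"fff":97,"org":38,"qku":62},[2,10,56,19,72],[11,72,98,60,28]]}
After op 13 (remove /sfu/1/fff): {"hr":49,"sfu":[[58,83,19],{"d":30,"org":38,"qku":62},[2,10,56,19,72],[11,72,98,60,28]]}
After op 14 (replace /sfu/2/2 51): {"hr":49,"sfu":[[58,83,19],{"d":30,"org":38,"qku":62},[2,10,51,19,72],[11,72,98,60,28]]}
After op 15 (replace /sfu/0/0 92): {"hr":49,"sfu":[[92,83,19],{"d":30,"org":38,"qku":62},[2,10,51,19,72],[11,72,98,60,28]]}
After op 16 (remove /sfu/0/0): {"hr":49,"sfu":[[83,19],{"d":30,"org":38,"qku":62},[2,10,51,19,72],[11,72,98,60,28]]}
Value at /sfu/1/d: 30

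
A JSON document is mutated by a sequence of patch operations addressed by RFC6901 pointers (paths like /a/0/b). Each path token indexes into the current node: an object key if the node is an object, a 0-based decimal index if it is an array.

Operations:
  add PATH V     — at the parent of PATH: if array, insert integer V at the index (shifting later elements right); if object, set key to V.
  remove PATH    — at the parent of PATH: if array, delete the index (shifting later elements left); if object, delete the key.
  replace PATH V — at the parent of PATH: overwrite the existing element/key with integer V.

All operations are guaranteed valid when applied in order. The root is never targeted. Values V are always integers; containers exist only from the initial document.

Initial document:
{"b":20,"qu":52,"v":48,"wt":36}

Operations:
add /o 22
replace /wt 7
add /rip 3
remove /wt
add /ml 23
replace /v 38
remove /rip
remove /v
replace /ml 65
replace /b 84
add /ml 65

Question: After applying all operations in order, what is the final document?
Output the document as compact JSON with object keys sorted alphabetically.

After op 1 (add /o 22): {"b":20,"o":22,"qu":52,"v":48,"wt":36}
After op 2 (replace /wt 7): {"b":20,"o":22,"qu":52,"v":48,"wt":7}
After op 3 (add /rip 3): {"b":20,"o":22,"qu":52,"rip":3,"v":48,"wt":7}
After op 4 (remove /wt): {"b":20,"o":22,"qu":52,"rip":3,"v":48}
After op 5 (add /ml 23): {"b":20,"ml":23,"o":22,"qu":52,"rip":3,"v":48}
After op 6 (replace /v 38): {"b":20,"ml":23,"o":22,"qu":52,"rip":3,"v":38}
After op 7 (remove /rip): {"b":20,"ml":23,"o":22,"qu":52,"v":38}
After op 8 (remove /v): {"b":20,"ml":23,"o":22,"qu":52}
After op 9 (replace /ml 65): {"b":20,"ml":65,"o":22,"qu":52}
After op 10 (replace /b 84): {"b":84,"ml":65,"o":22,"qu":52}
After op 11 (add /ml 65): {"b":84,"ml":65,"o":22,"qu":52}

Answer: {"b":84,"ml":65,"o":22,"qu":52}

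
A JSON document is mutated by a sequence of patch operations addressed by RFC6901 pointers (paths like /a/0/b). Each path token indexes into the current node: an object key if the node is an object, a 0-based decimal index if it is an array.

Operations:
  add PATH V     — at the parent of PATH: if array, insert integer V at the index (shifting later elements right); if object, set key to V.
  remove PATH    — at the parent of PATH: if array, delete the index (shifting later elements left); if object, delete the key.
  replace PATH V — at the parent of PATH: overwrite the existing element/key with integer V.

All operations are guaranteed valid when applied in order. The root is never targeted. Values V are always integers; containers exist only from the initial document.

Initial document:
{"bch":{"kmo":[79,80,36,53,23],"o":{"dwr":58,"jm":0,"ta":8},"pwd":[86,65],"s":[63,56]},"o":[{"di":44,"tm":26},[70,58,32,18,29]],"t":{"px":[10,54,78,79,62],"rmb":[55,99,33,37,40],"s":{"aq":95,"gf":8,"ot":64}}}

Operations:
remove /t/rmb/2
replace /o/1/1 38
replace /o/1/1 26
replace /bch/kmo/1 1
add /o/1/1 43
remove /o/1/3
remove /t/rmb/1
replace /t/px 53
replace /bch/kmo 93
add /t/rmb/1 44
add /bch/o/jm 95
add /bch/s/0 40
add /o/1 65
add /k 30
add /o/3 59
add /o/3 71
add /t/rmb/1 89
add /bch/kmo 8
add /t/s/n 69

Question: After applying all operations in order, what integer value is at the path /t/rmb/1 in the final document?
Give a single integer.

Answer: 89

Derivation:
After op 1 (remove /t/rmb/2): {"bch":{"kmo":[79,80,36,53,23],"o":{"dwr":58,"jm":0,"ta":8},"pwd":[86,65],"s":[63,56]},"o":[{"di":44,"tm":26},[70,58,32,18,29]],"t":{"px":[10,54,78,79,62],"rmb":[55,99,37,40],"s":{"aq":95,"gf":8,"ot":64}}}
After op 2 (replace /o/1/1 38): {"bch":{"kmo":[79,80,36,53,23],"o":{"dwr":58,"jm":0,"ta":8},"pwd":[86,65],"s":[63,56]},"o":[{"di":44,"tm":26},[70,38,32,18,29]],"t":{"px":[10,54,78,79,62],"rmb":[55,99,37,40],"s":{"aq":95,"gf":8,"ot":64}}}
After op 3 (replace /o/1/1 26): {"bch":{"kmo":[79,80,36,53,23],"o":{"dwr":58,"jm":0,"ta":8},"pwd":[86,65],"s":[63,56]},"o":[{"di":44,"tm":26},[70,26,32,18,29]],"t":{"px":[10,54,78,79,62],"rmb":[55,99,37,40],"s":{"aq":95,"gf":8,"ot":64}}}
After op 4 (replace /bch/kmo/1 1): {"bch":{"kmo":[79,1,36,53,23],"o":{"dwr":58,"jm":0,"ta":8},"pwd":[86,65],"s":[63,56]},"o":[{"di":44,"tm":26},[70,26,32,18,29]],"t":{"px":[10,54,78,79,62],"rmb":[55,99,37,40],"s":{"aq":95,"gf":8,"ot":64}}}
After op 5 (add /o/1/1 43): {"bch":{"kmo":[79,1,36,53,23],"o":{"dwr":58,"jm":0,"ta":8},"pwd":[86,65],"s":[63,56]},"o":[{"di":44,"tm":26},[70,43,26,32,18,29]],"t":{"px":[10,54,78,79,62],"rmb":[55,99,37,40],"s":{"aq":95,"gf":8,"ot":64}}}
After op 6 (remove /o/1/3): {"bch":{"kmo":[79,1,36,53,23],"o":{"dwr":58,"jm":0,"ta":8},"pwd":[86,65],"s":[63,56]},"o":[{"di":44,"tm":26},[70,43,26,18,29]],"t":{"px":[10,54,78,79,62],"rmb":[55,99,37,40],"s":{"aq":95,"gf":8,"ot":64}}}
After op 7 (remove /t/rmb/1): {"bch":{"kmo":[79,1,36,53,23],"o":{"dwr":58,"jm":0,"ta":8},"pwd":[86,65],"s":[63,56]},"o":[{"di":44,"tm":26},[70,43,26,18,29]],"t":{"px":[10,54,78,79,62],"rmb":[55,37,40],"s":{"aq":95,"gf":8,"ot":64}}}
After op 8 (replace /t/px 53): {"bch":{"kmo":[79,1,36,53,23],"o":{"dwr":58,"jm":0,"ta":8},"pwd":[86,65],"s":[63,56]},"o":[{"di":44,"tm":26},[70,43,26,18,29]],"t":{"px":53,"rmb":[55,37,40],"s":{"aq":95,"gf":8,"ot":64}}}
After op 9 (replace /bch/kmo 93): {"bch":{"kmo":93,"o":{"dwr":58,"jm":0,"ta":8},"pwd":[86,65],"s":[63,56]},"o":[{"di":44,"tm":26},[70,43,26,18,29]],"t":{"px":53,"rmb":[55,37,40],"s":{"aq":95,"gf":8,"ot":64}}}
After op 10 (add /t/rmb/1 44): {"bch":{"kmo":93,"o":{"dwr":58,"jm":0,"ta":8},"pwd":[86,65],"s":[63,56]},"o":[{"di":44,"tm":26},[70,43,26,18,29]],"t":{"px":53,"rmb":[55,44,37,40],"s":{"aq":95,"gf":8,"ot":64}}}
After op 11 (add /bch/o/jm 95): {"bch":{"kmo":93,"o":{"dwr":58,"jm":95,"ta":8},"pwd":[86,65],"s":[63,56]},"o":[{"di":44,"tm":26},[70,43,26,18,29]],"t":{"px":53,"rmb":[55,44,37,40],"s":{"aq":95,"gf":8,"ot":64}}}
After op 12 (add /bch/s/0 40): {"bch":{"kmo":93,"o":{"dwr":58,"jm":95,"ta":8},"pwd":[86,65],"s":[40,63,56]},"o":[{"di":44,"tm":26},[70,43,26,18,29]],"t":{"px":53,"rmb":[55,44,37,40],"s":{"aq":95,"gf":8,"ot":64}}}
After op 13 (add /o/1 65): {"bch":{"kmo":93,"o":{"dwr":58,"jm":95,"ta":8},"pwd":[86,65],"s":[40,63,56]},"o":[{"di":44,"tm":26},65,[70,43,26,18,29]],"t":{"px":53,"rmb":[55,44,37,40],"s":{"aq":95,"gf":8,"ot":64}}}
After op 14 (add /k 30): {"bch":{"kmo":93,"o":{"dwr":58,"jm":95,"ta":8},"pwd":[86,65],"s":[40,63,56]},"k":30,"o":[{"di":44,"tm":26},65,[70,43,26,18,29]],"t":{"px":53,"rmb":[55,44,37,40],"s":{"aq":95,"gf":8,"ot":64}}}
After op 15 (add /o/3 59): {"bch":{"kmo":93,"o":{"dwr":58,"jm":95,"ta":8},"pwd":[86,65],"s":[40,63,56]},"k":30,"o":[{"di":44,"tm":26},65,[70,43,26,18,29],59],"t":{"px":53,"rmb":[55,44,37,40],"s":{"aq":95,"gf":8,"ot":64}}}
After op 16 (add /o/3 71): {"bch":{"kmo":93,"o":{"dwr":58,"jm":95,"ta":8},"pwd":[86,65],"s":[40,63,56]},"k":30,"o":[{"di":44,"tm":26},65,[70,43,26,18,29],71,59],"t":{"px":53,"rmb":[55,44,37,40],"s":{"aq":95,"gf":8,"ot":64}}}
After op 17 (add /t/rmb/1 89): {"bch":{"kmo":93,"o":{"dwr":58,"jm":95,"ta":8},"pwd":[86,65],"s":[40,63,56]},"k":30,"o":[{"di":44,"tm":26},65,[70,43,26,18,29],71,59],"t":{"px":53,"rmb":[55,89,44,37,40],"s":{"aq":95,"gf":8,"ot":64}}}
After op 18 (add /bch/kmo 8): {"bch":{"kmo":8,"o":{"dwr":58,"jm":95,"ta":8},"pwd":[86,65],"s":[40,63,56]},"k":30,"o":[{"di":44,"tm":26},65,[70,43,26,18,29],71,59],"t":{"px":53,"rmb":[55,89,44,37,40],"s":{"aq":95,"gf":8,"ot":64}}}
After op 19 (add /t/s/n 69): {"bch":{"kmo":8,"o":{"dwr":58,"jm":95,"ta":8},"pwd":[86,65],"s":[40,63,56]},"k":30,"o":[{"di":44,"tm":26},65,[70,43,26,18,29],71,59],"t":{"px":53,"rmb":[55,89,44,37,40],"s":{"aq":95,"gf":8,"n":69,"ot":64}}}
Value at /t/rmb/1: 89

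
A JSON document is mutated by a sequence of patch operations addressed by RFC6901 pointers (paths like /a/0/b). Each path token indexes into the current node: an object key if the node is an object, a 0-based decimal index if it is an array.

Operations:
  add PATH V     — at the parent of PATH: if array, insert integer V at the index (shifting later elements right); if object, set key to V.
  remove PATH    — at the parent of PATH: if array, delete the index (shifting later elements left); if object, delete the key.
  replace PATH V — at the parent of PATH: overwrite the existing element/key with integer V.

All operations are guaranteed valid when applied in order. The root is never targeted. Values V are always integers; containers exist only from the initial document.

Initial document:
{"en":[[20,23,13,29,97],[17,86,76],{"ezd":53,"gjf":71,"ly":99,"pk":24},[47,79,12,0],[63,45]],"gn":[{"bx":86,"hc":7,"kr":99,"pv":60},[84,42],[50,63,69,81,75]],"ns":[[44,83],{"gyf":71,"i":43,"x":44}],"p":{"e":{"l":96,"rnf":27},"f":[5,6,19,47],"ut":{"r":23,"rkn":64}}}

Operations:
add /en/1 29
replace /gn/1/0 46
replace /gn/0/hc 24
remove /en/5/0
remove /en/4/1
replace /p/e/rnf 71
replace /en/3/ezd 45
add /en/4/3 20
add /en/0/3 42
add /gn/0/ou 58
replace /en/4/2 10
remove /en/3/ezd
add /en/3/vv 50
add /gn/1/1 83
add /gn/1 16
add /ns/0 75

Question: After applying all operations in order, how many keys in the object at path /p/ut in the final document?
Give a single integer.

Answer: 2

Derivation:
After op 1 (add /en/1 29): {"en":[[20,23,13,29,97],29,[17,86,76],{"ezd":53,"gjf":71,"ly":99,"pk":24},[47,79,12,0],[63,45]],"gn":[{"bx":86,"hc":7,"kr":99,"pv":60},[84,42],[50,63,69,81,75]],"ns":[[44,83],{"gyf":71,"i":43,"x":44}],"p":{"e":{"l":96,"rnf":27},"f":[5,6,19,47],"ut":{"r":23,"rkn":64}}}
After op 2 (replace /gn/1/0 46): {"en":[[20,23,13,29,97],29,[17,86,76],{"ezd":53,"gjf":71,"ly":99,"pk":24},[47,79,12,0],[63,45]],"gn":[{"bx":86,"hc":7,"kr":99,"pv":60},[46,42],[50,63,69,81,75]],"ns":[[44,83],{"gyf":71,"i":43,"x":44}],"p":{"e":{"l":96,"rnf":27},"f":[5,6,19,47],"ut":{"r":23,"rkn":64}}}
After op 3 (replace /gn/0/hc 24): {"en":[[20,23,13,29,97],29,[17,86,76],{"ezd":53,"gjf":71,"ly":99,"pk":24},[47,79,12,0],[63,45]],"gn":[{"bx":86,"hc":24,"kr":99,"pv":60},[46,42],[50,63,69,81,75]],"ns":[[44,83],{"gyf":71,"i":43,"x":44}],"p":{"e":{"l":96,"rnf":27},"f":[5,6,19,47],"ut":{"r":23,"rkn":64}}}
After op 4 (remove /en/5/0): {"en":[[20,23,13,29,97],29,[17,86,76],{"ezd":53,"gjf":71,"ly":99,"pk":24},[47,79,12,0],[45]],"gn":[{"bx":86,"hc":24,"kr":99,"pv":60},[46,42],[50,63,69,81,75]],"ns":[[44,83],{"gyf":71,"i":43,"x":44}],"p":{"e":{"l":96,"rnf":27},"f":[5,6,19,47],"ut":{"r":23,"rkn":64}}}
After op 5 (remove /en/4/1): {"en":[[20,23,13,29,97],29,[17,86,76],{"ezd":53,"gjf":71,"ly":99,"pk":24},[47,12,0],[45]],"gn":[{"bx":86,"hc":24,"kr":99,"pv":60},[46,42],[50,63,69,81,75]],"ns":[[44,83],{"gyf":71,"i":43,"x":44}],"p":{"e":{"l":96,"rnf":27},"f":[5,6,19,47],"ut":{"r":23,"rkn":64}}}
After op 6 (replace /p/e/rnf 71): {"en":[[20,23,13,29,97],29,[17,86,76],{"ezd":53,"gjf":71,"ly":99,"pk":24},[47,12,0],[45]],"gn":[{"bx":86,"hc":24,"kr":99,"pv":60},[46,42],[50,63,69,81,75]],"ns":[[44,83],{"gyf":71,"i":43,"x":44}],"p":{"e":{"l":96,"rnf":71},"f":[5,6,19,47],"ut":{"r":23,"rkn":64}}}
After op 7 (replace /en/3/ezd 45): {"en":[[20,23,13,29,97],29,[17,86,76],{"ezd":45,"gjf":71,"ly":99,"pk":24},[47,12,0],[45]],"gn":[{"bx":86,"hc":24,"kr":99,"pv":60},[46,42],[50,63,69,81,75]],"ns":[[44,83],{"gyf":71,"i":43,"x":44}],"p":{"e":{"l":96,"rnf":71},"f":[5,6,19,47],"ut":{"r":23,"rkn":64}}}
After op 8 (add /en/4/3 20): {"en":[[20,23,13,29,97],29,[17,86,76],{"ezd":45,"gjf":71,"ly":99,"pk":24},[47,12,0,20],[45]],"gn":[{"bx":86,"hc":24,"kr":99,"pv":60},[46,42],[50,63,69,81,75]],"ns":[[44,83],{"gyf":71,"i":43,"x":44}],"p":{"e":{"l":96,"rnf":71},"f":[5,6,19,47],"ut":{"r":23,"rkn":64}}}
After op 9 (add /en/0/3 42): {"en":[[20,23,13,42,29,97],29,[17,86,76],{"ezd":45,"gjf":71,"ly":99,"pk":24},[47,12,0,20],[45]],"gn":[{"bx":86,"hc":24,"kr":99,"pv":60},[46,42],[50,63,69,81,75]],"ns":[[44,83],{"gyf":71,"i":43,"x":44}],"p":{"e":{"l":96,"rnf":71},"f":[5,6,19,47],"ut":{"r":23,"rkn":64}}}
After op 10 (add /gn/0/ou 58): {"en":[[20,23,13,42,29,97],29,[17,86,76],{"ezd":45,"gjf":71,"ly":99,"pk":24},[47,12,0,20],[45]],"gn":[{"bx":86,"hc":24,"kr":99,"ou":58,"pv":60},[46,42],[50,63,69,81,75]],"ns":[[44,83],{"gyf":71,"i":43,"x":44}],"p":{"e":{"l":96,"rnf":71},"f":[5,6,19,47],"ut":{"r":23,"rkn":64}}}
After op 11 (replace /en/4/2 10): {"en":[[20,23,13,42,29,97],29,[17,86,76],{"ezd":45,"gjf":71,"ly":99,"pk":24},[47,12,10,20],[45]],"gn":[{"bx":86,"hc":24,"kr":99,"ou":58,"pv":60},[46,42],[50,63,69,81,75]],"ns":[[44,83],{"gyf":71,"i":43,"x":44}],"p":{"e":{"l":96,"rnf":71},"f":[5,6,19,47],"ut":{"r":23,"rkn":64}}}
After op 12 (remove /en/3/ezd): {"en":[[20,23,13,42,29,97],29,[17,86,76],{"gjf":71,"ly":99,"pk":24},[47,12,10,20],[45]],"gn":[{"bx":86,"hc":24,"kr":99,"ou":58,"pv":60},[46,42],[50,63,69,81,75]],"ns":[[44,83],{"gyf":71,"i":43,"x":44}],"p":{"e":{"l":96,"rnf":71},"f":[5,6,19,47],"ut":{"r":23,"rkn":64}}}
After op 13 (add /en/3/vv 50): {"en":[[20,23,13,42,29,97],29,[17,86,76],{"gjf":71,"ly":99,"pk":24,"vv":50},[47,12,10,20],[45]],"gn":[{"bx":86,"hc":24,"kr":99,"ou":58,"pv":60},[46,42],[50,63,69,81,75]],"ns":[[44,83],{"gyf":71,"i":43,"x":44}],"p":{"e":{"l":96,"rnf":71},"f":[5,6,19,47],"ut":{"r":23,"rkn":64}}}
After op 14 (add /gn/1/1 83): {"en":[[20,23,13,42,29,97],29,[17,86,76],{"gjf":71,"ly":99,"pk":24,"vv":50},[47,12,10,20],[45]],"gn":[{"bx":86,"hc":24,"kr":99,"ou":58,"pv":60},[46,83,42],[50,63,69,81,75]],"ns":[[44,83],{"gyf":71,"i":43,"x":44}],"p":{"e":{"l":96,"rnf":71},"f":[5,6,19,47],"ut":{"r":23,"rkn":64}}}
After op 15 (add /gn/1 16): {"en":[[20,23,13,42,29,97],29,[17,86,76],{"gjf":71,"ly":99,"pk":24,"vv":50},[47,12,10,20],[45]],"gn":[{"bx":86,"hc":24,"kr":99,"ou":58,"pv":60},16,[46,83,42],[50,63,69,81,75]],"ns":[[44,83],{"gyf":71,"i":43,"x":44}],"p":{"e":{"l":96,"rnf":71},"f":[5,6,19,47],"ut":{"r":23,"rkn":64}}}
After op 16 (add /ns/0 75): {"en":[[20,23,13,42,29,97],29,[17,86,76],{"gjf":71,"ly":99,"pk":24,"vv":50},[47,12,10,20],[45]],"gn":[{"bx":86,"hc":24,"kr":99,"ou":58,"pv":60},16,[46,83,42],[50,63,69,81,75]],"ns":[75,[44,83],{"gyf":71,"i":43,"x":44}],"p":{"e":{"l":96,"rnf":71},"f":[5,6,19,47],"ut":{"r":23,"rkn":64}}}
Size at path /p/ut: 2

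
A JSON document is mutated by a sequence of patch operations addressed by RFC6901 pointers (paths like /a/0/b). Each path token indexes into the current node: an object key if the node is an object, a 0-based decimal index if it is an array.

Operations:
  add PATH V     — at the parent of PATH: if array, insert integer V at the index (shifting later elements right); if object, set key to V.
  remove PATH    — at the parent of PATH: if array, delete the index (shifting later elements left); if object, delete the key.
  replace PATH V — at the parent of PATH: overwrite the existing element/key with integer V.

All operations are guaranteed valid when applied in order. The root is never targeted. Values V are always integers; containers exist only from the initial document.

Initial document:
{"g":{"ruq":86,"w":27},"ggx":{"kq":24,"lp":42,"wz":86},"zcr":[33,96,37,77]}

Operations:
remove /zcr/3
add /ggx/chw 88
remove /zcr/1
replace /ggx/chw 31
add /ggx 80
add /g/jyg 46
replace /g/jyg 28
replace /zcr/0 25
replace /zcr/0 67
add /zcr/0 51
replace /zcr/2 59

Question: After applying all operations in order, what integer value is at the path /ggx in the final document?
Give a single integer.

After op 1 (remove /zcr/3): {"g":{"ruq":86,"w":27},"ggx":{"kq":24,"lp":42,"wz":86},"zcr":[33,96,37]}
After op 2 (add /ggx/chw 88): {"g":{"ruq":86,"w":27},"ggx":{"chw":88,"kq":24,"lp":42,"wz":86},"zcr":[33,96,37]}
After op 3 (remove /zcr/1): {"g":{"ruq":86,"w":27},"ggx":{"chw":88,"kq":24,"lp":42,"wz":86},"zcr":[33,37]}
After op 4 (replace /ggx/chw 31): {"g":{"ruq":86,"w":27},"ggx":{"chw":31,"kq":24,"lp":42,"wz":86},"zcr":[33,37]}
After op 5 (add /ggx 80): {"g":{"ruq":86,"w":27},"ggx":80,"zcr":[33,37]}
After op 6 (add /g/jyg 46): {"g":{"jyg":46,"ruq":86,"w":27},"ggx":80,"zcr":[33,37]}
After op 7 (replace /g/jyg 28): {"g":{"jyg":28,"ruq":86,"w":27},"ggx":80,"zcr":[33,37]}
After op 8 (replace /zcr/0 25): {"g":{"jyg":28,"ruq":86,"w":27},"ggx":80,"zcr":[25,37]}
After op 9 (replace /zcr/0 67): {"g":{"jyg":28,"ruq":86,"w":27},"ggx":80,"zcr":[67,37]}
After op 10 (add /zcr/0 51): {"g":{"jyg":28,"ruq":86,"w":27},"ggx":80,"zcr":[51,67,37]}
After op 11 (replace /zcr/2 59): {"g":{"jyg":28,"ruq":86,"w":27},"ggx":80,"zcr":[51,67,59]}
Value at /ggx: 80

Answer: 80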